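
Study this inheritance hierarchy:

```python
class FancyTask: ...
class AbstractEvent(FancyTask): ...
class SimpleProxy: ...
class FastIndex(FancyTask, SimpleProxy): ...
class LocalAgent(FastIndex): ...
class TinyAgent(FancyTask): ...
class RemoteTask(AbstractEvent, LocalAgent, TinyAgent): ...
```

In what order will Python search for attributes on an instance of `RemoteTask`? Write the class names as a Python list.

L[RemoteTask] = RemoteTask + merge(L[AbstractEvent], L[LocalAgent], L[TinyAgent], [AbstractEvent LocalAgent TinyAgent])
  take AbstractEvent:  [AbstractEvent FancyTask object] + [LocalAgent FastIndex FancyTask SimpleProxy object] + [TinyAgent FancyTask object] + [AbstractEvent LocalAgent TinyAgent]
  take LocalAgent:  [FancyTask object] + [LocalAgent FastIndex FancyTask SimpleProxy object] + [TinyAgent FancyTask object] + [LocalAgent TinyAgent]
  take FastIndex:  [FancyTask object] + [FastIndex FancyTask SimpleProxy object] + [TinyAgent FancyTask object] + [TinyAgent]
  take TinyAgent:  [FancyTask object] + [FancyTask SimpleProxy object] + [TinyAgent FancyTask object] + [TinyAgent]
  take FancyTask:  [FancyTask object] + [FancyTask SimpleProxy object] + [FancyTask object]
  take SimpleProxy:  [object] + [SimpleProxy object] + [object]
  take object:  [object] + [object] + [object]

[RemoteTask, AbstractEvent, LocalAgent, FastIndex, TinyAgent, FancyTask, SimpleProxy, object]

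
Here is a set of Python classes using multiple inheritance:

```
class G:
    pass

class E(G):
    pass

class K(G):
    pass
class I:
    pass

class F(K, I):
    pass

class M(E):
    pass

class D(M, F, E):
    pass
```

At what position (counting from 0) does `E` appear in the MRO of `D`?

3

L[D] = D + merge(L[M], L[F], L[E], [M F E])
  take M:  [M E G object] + [F K G I object] + [E G object] + [M F E]
  take F:  [E G object] + [F K G I object] + [E G object] + [F E]
  take E:  [E G object] + [K G I object] + [E G object] + [E]
  take K:  [G object] + [K G I object] + [G object]
  take G:  [G object] + [G I object] + [G object]
  take I:  [object] + [I object] + [object]
  take object:  [object] + [object] + [object]
MRO: D M F E K G I object
E sits at index 3.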